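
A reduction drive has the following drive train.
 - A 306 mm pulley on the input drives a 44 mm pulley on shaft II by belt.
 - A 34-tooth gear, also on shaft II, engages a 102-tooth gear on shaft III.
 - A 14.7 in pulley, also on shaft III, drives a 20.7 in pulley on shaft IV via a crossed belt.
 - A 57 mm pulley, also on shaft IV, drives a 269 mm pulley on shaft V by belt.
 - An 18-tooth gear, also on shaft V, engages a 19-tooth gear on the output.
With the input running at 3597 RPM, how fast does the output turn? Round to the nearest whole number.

1189 RPM

Belt: ratio = 44/306 = 0.14379, so shaft II turns at 3597 / 0.14379 = 25016 RPM.
Gear mesh: ratio = 102/34 = 3, so shaft III turns at 25016 / 3 = 8338.5 RPM.
Belt: ratio = 20.7/14.7 = 1.4082, so shaft IV turns at 8338.5 / 1.4082 = 5921.5 RPM.
Belt: ratio = 269/57 = 4.7193, so shaft V turns at 5921.5 / 4.7193 = 1254.8 RPM.
Gear mesh: ratio = 19/18 = 1.0556, so the output turns at 1254.8 / 1.0556 = 1188.7 RPM.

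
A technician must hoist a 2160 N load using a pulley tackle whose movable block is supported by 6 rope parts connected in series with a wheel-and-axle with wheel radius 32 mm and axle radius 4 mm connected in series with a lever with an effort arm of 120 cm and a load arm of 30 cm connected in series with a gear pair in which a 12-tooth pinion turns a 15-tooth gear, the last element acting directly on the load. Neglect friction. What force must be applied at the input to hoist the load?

Block-and-tackle MA = number of supporting rope parts = 6.
Wheel-and-axle MA = R/r = 32/4 = 8.
Lever MA = effort arm / load arm = 120/30 = 4.
Gear pair MA = 15/12 = 1.25.
Combined ideal MA = 6 × 8 × 4 × 1.25 = 240.
Effort = load / MA = 2160 / 240 = 9 N.

9 N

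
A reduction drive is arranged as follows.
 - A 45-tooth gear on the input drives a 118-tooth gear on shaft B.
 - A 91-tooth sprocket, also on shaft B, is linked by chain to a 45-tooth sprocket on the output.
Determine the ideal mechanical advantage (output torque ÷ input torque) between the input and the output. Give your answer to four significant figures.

Each stage contributes driven/driver: gear mesh 118/45 = 2.6222, chain 45/91 = 0.49451.
Overall: 2.6222 × 0.49451 = 1.2967.

1.297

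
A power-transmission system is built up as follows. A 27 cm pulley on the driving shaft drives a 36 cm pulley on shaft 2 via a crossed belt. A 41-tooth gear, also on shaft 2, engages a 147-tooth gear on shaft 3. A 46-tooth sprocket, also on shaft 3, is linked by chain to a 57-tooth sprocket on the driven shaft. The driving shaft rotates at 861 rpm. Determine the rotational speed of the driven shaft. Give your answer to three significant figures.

145 rpm

Belt: ratio = 36/27 = 1.3333, so shaft 2 turns at 861 / 1.3333 = 645.75 rpm.
Gear mesh: ratio = 147/41 = 3.5854, so shaft 3 turns at 645.75 / 3.5854 = 180.11 rpm.
Chain: ratio = 57/46 = 1.2391, so the driven shaft turns at 180.11 / 1.2391 = 145.35 rpm.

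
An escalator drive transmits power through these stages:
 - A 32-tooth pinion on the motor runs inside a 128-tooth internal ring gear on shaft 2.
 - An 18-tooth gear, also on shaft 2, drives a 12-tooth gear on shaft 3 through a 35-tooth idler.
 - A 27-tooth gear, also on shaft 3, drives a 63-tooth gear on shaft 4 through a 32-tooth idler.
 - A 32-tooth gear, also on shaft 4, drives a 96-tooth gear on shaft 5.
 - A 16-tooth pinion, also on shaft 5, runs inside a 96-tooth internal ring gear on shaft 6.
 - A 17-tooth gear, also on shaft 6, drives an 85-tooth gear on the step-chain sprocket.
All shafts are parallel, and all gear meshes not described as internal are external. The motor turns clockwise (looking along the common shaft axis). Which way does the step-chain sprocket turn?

the motor → shaft 2: internal mesh, same direction → CW.
shaft 2 → shaft 3: driver → idler → driven is 2 external meshes, 2 reversals → CW.
shaft 3 → shaft 4: driver → idler → driven is 2 external meshes, 2 reversals → CW.
shaft 4 → shaft 5: external mesh, 1 reversal → CCW.
shaft 5 → shaft 6: internal mesh, same direction → CCW.
shaft 6 → the step-chain sprocket: external mesh, 1 reversal → CW.
6 reversals in total — an even number — so the step-chain sprocket turns the same way as the motor.

clockwise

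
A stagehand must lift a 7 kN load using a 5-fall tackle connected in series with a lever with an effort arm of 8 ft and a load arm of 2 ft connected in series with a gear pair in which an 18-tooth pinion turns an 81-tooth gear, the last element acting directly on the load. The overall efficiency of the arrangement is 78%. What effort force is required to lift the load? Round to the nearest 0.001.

Block-and-tackle MA = number of supporting rope parts = 5.
Lever MA = effort arm / load arm = 8/2 = 4.
Gear pair MA = 81/18 = 4.5.
Combined ideal MA = 5 × 4 × 4.5 = 90.
Actual MA = 90 × 0.78 = 70.2.
Effort = load / actual MA = 7 / 70.2 = 0.099715 kN.

0.100 kN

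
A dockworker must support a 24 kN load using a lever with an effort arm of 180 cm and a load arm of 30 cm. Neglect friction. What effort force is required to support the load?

4 kN

Lever MA = effort arm / load arm = 180/30 = 6.
Effort = load / MA = 24 / 6 = 4 kN.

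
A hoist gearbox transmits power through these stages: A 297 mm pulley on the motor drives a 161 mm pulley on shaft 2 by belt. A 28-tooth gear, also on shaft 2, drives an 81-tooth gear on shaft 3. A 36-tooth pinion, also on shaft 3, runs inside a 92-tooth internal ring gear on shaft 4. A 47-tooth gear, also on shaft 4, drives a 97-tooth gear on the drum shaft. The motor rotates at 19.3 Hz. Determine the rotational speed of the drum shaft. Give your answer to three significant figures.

the motor → shaft 2 (belt, 161/297): 19.3 ÷ 0.54209 = 35.603 Hz
shaft 2 → shaft 3 (gear mesh, 81/28): 35.603 ÷ 2.8929 = 12.307 Hz
shaft 3 → shaft 4 (internal gear, 92/36): 12.307 ÷ 2.5556 = 4.8159 Hz
shaft 4 → the drum shaft (gear mesh, 97/47): 4.8159 ÷ 2.0638 = 2.3335 Hz

2.33 Hz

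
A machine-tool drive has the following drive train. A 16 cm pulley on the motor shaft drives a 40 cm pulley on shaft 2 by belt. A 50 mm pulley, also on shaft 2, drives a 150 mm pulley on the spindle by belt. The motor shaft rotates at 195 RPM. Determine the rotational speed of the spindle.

26 RPM

the motor shaft → shaft 2 (belt, 40/16): 195 ÷ 2.5 = 78 RPM
shaft 2 → the spindle (belt, 150/50): 78 ÷ 3 = 26 RPM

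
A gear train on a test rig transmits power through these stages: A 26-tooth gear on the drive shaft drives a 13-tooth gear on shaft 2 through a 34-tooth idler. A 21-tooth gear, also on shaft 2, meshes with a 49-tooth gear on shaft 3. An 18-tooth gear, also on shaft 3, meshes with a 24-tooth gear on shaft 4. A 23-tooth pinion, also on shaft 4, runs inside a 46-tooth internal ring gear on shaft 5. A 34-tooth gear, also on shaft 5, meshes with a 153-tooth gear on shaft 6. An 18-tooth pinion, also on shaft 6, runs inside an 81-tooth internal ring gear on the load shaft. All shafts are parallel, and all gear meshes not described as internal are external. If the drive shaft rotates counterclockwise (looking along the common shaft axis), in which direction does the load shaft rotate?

clockwise

the drive shaft → shaft 2: driver → idler → driven is 2 external meshes, 2 reversals → CCW.
shaft 2 → shaft 3: external mesh, 1 reversal → CW.
shaft 3 → shaft 4: external mesh, 1 reversal → CCW.
shaft 4 → shaft 5: internal mesh, same direction → CCW.
shaft 5 → shaft 6: external mesh, 1 reversal → CW.
shaft 6 → the load shaft: internal mesh, same direction → CW.
5 reversals in total — an odd number — so the load shaft turns opposite to the drive shaft.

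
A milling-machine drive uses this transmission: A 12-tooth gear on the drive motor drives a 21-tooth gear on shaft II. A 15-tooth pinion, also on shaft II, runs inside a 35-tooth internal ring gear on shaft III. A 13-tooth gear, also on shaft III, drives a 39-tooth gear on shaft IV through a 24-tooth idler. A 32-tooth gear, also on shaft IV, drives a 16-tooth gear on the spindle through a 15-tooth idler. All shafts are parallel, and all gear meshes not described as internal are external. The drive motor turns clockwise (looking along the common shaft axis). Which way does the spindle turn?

the drive motor → shaft II: external mesh, 1 reversal → CCW.
shaft II → shaft III: internal mesh, same direction → CCW.
shaft III → shaft IV: driver → idler → driven is 2 external meshes, 2 reversals → CCW.
shaft IV → the spindle: driver → idler → driven is 2 external meshes, 2 reversals → CCW.
5 reversals in total — an odd number — so the spindle turns opposite to the drive motor.

counterclockwise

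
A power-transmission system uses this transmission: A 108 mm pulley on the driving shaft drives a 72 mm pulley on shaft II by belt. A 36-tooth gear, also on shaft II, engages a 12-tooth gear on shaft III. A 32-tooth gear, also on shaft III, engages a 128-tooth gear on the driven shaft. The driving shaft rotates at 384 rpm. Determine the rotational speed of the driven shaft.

432 rpm

Belt: ratio = 72/108 = 0.66667, so shaft II turns at 384 / 0.66667 = 576 rpm.
Gear mesh: ratio = 12/36 = 0.33333, so shaft III turns at 576 / 0.33333 = 1728 rpm.
Gear mesh: ratio = 128/32 = 4, so the driven shaft turns at 1728 / 4 = 432 rpm.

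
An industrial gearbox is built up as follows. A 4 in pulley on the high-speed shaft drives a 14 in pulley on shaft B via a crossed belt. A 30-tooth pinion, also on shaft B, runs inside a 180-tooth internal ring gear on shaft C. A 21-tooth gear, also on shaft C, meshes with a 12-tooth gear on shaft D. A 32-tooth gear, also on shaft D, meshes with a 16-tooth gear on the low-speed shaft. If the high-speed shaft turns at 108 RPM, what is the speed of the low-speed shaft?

18 RPM

belt 14/4 = 3.5 → 108/3.5 = 30.857 RPM
internal gear 180/30 = 6 → 30.857/6 = 5.1429 RPM
gear mesh 12/21 = 0.57143 → 5.1429/0.57143 = 9 RPM
gear mesh 16/32 = 0.5 → 9/0.5 = 18 RPM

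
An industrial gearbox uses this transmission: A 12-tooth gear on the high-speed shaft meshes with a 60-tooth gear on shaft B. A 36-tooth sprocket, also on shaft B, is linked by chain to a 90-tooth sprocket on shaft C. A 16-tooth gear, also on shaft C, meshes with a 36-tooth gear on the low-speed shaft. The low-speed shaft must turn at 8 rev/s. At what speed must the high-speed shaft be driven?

Overall ratio R = 5 × 2.5 × 2.25 = 28.125.
Required input speed = output speed × R = 8 × 28.125 = 225 rev/s.

225 rev/s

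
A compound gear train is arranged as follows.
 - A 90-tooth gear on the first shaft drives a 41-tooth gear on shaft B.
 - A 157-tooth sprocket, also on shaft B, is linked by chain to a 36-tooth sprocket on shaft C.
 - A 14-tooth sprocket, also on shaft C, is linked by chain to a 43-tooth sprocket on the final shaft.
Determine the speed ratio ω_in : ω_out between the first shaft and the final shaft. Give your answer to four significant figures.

Each stage contributes driven/driver: gear mesh 41/90 = 0.45556, chain 36/157 = 0.2293, chain 43/14 = 3.0714.
Overall: 0.45556 × 0.2293 × 3.0714 = 0.32084.

0.3208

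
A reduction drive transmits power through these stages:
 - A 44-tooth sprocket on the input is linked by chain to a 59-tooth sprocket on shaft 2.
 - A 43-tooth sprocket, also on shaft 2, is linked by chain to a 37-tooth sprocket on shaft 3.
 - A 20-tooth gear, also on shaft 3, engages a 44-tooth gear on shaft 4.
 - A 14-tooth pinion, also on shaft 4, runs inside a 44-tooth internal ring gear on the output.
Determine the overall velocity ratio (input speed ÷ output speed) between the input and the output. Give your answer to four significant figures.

7.978

Each stage contributes driven/driver: chain 59/44 = 1.3409, chain 37/43 = 0.86047, gear mesh 44/20 = 2.2, internal gear 44/14 = 3.1429.
Overall: 1.3409 × 0.86047 × 2.2 × 3.1429 = 7.9777.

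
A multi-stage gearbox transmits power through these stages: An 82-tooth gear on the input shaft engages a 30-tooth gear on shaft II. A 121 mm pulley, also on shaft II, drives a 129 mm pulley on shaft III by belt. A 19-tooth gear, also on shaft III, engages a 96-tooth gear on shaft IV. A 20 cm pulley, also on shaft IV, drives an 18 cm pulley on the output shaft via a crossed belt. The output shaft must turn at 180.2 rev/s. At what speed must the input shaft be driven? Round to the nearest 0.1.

319.6 rev/s

Overall ratio R = 0.36585 × 1.0661 × 5.0526 × 0.9 = 1.7737.
Required input speed = output speed × R = 180.2 × 1.7737 = 319.61 rev/s.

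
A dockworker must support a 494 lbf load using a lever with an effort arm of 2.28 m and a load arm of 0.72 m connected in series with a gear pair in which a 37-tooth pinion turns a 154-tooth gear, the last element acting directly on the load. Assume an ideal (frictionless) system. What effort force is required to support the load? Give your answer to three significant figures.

37.5 lbf

Lever MA = effort arm / load arm = 2.28/0.72 = 3.1667.
Gear pair MA = 154/37 = 4.1622.
Combined ideal MA = 3.1667 × 4.1622 = 13.18.
Effort = load / MA = 494 / 13.18 = 37.481 lbf.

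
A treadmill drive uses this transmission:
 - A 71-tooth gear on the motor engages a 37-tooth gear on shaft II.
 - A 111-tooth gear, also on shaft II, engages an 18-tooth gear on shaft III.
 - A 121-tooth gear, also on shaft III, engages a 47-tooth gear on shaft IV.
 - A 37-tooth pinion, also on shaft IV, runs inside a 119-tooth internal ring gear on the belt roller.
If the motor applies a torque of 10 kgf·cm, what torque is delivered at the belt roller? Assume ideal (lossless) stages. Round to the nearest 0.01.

1.06 kgf·cm

Gear mesh: ratio = 37/71 = 0.52113; torque at shaft II = 10 × 0.52113 = 5.2113 kgf·cm.
Gear mesh: ratio = 18/111 = 0.16216; torque at shaft III = 5.2113 × 0.16216 = 0.84507 kgf·cm.
Gear mesh: ratio = 47/121 = 0.38843; torque at shaft IV = 0.84507 × 0.38843 = 0.32825 kgf·cm.
Internal gear: ratio = 119/37 = 3.2162; torque at the belt roller = 0.32825 × 3.2162 = 1.0557 kgf·cm.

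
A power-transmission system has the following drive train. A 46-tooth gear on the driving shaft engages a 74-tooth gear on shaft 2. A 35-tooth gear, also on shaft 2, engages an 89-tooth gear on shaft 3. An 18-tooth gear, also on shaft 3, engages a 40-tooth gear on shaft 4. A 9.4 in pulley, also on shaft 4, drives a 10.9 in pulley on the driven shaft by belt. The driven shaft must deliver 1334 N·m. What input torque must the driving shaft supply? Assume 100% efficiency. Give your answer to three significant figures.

127 N·m

Overall ratio R = 1.6087 × 2.5429 × 2.2222 × 1.1596 = 10.541.
Input torque = output torque / R = 1334 / 10.541 = 126.55 N·m.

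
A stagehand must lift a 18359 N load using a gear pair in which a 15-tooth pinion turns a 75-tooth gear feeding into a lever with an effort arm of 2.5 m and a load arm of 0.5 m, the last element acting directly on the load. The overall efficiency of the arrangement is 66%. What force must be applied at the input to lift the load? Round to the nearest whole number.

Gear pair MA = 75/15 = 5.
Lever MA = effort arm / load arm = 2.5/0.5 = 5.
Combined ideal MA = 5 × 5 = 25.
Actual MA = 25 × 0.66 = 16.5.
Effort = load / actual MA = 18359 / 16.5 = 1112.7 N.

1113 N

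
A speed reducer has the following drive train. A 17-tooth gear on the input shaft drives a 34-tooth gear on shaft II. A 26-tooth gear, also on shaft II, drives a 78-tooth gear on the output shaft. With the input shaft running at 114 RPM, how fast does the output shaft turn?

19 RPM

the input shaft → shaft II (gear mesh, 34/17): 114 ÷ 2 = 57 RPM
shaft II → the output shaft (gear mesh, 78/26): 57 ÷ 3 = 19 RPM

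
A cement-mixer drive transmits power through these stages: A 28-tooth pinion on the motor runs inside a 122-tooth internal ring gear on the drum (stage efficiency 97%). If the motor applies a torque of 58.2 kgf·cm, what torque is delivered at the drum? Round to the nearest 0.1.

246.0 kgf·cm

After the internal gear (122/28): 58.2 × 4.3571 × 0.97 = 245.98 kgf·cm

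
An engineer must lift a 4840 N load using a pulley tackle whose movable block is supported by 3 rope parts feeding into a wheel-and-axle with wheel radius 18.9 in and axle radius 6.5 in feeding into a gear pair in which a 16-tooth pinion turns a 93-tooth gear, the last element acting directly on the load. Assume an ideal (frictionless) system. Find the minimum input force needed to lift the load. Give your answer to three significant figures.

Block-and-tackle MA = number of supporting rope parts = 3.
Wheel-and-axle MA = R/r = 18.9/6.5 = 2.9077.
Gear pair MA = 93/16 = 5.8125.
Combined ideal MA = 3 × 2.9077 × 5.8125 = 50.703.
Effort = load / MA = 4840 / 50.703 = 95.458 N.

95.5 N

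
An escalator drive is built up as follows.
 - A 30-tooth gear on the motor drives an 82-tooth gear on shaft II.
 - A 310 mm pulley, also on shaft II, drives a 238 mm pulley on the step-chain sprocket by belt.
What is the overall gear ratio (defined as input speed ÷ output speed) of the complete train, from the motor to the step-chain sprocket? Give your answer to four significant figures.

Each stage contributes driven/driver: gear mesh 82/30 = 2.7333, belt 238/310 = 0.76774.
Overall: 2.7333 × 0.76774 = 2.0985.

2.098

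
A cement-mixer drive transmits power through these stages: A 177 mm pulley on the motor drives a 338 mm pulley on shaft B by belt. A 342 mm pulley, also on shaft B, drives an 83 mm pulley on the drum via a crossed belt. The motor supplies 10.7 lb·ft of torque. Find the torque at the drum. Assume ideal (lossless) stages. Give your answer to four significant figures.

Belt: ratio = 338/177 = 1.9096; torque at shaft B = 10.7 × 1.9096 = 20.433 lb·ft.
Belt: ratio = 83/342 = 0.24269; torque at the drum = 20.433 × 0.24269 = 4.9588 lb·ft.

4.959 lb·ft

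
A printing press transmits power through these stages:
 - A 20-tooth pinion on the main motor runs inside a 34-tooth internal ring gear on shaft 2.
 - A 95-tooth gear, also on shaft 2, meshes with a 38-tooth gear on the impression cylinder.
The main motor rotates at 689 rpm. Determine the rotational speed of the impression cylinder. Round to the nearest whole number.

the main motor → shaft 2 (internal gear, 34/20): 689 ÷ 1.7 = 405.29 rpm
shaft 2 → the impression cylinder (gear mesh, 38/95): 405.29 ÷ 0.4 = 1013.2 rpm

1013 rpm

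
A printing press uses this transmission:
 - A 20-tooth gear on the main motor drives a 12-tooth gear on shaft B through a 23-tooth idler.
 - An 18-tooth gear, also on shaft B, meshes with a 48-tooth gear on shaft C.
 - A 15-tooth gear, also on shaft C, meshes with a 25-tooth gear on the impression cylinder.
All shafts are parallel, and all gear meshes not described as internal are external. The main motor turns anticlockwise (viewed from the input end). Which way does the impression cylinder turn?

anticlockwise

the main motor → shaft B: driver → idler → driven is 2 external meshes, 2 reversals → CCW.
shaft B → shaft C: external mesh, 1 reversal → CW.
shaft C → the impression cylinder: external mesh, 1 reversal → CCW.
4 reversals in total — an even number — so the impression cylinder turns the same way as the main motor.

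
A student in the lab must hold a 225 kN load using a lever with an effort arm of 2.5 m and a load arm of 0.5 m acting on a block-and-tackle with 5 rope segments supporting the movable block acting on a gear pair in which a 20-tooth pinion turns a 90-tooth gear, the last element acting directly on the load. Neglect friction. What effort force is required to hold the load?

2 kN

Lever MA = effort arm / load arm = 2.5/0.5 = 5.
Block-and-tackle MA = number of supporting rope parts = 5.
Gear pair MA = 90/20 = 4.5.
Combined ideal MA = 5 × 5 × 4.5 = 112.5.
Effort = load / MA = 225 / 112.5 = 2 kN.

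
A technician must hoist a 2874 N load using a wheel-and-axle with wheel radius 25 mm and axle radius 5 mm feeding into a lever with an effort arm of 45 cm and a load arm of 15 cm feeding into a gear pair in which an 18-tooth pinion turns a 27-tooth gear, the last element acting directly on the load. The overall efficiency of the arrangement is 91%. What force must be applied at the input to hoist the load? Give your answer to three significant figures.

140 N

Wheel-and-axle MA = R/r = 25/5 = 5.
Lever MA = effort arm / load arm = 45/15 = 3.
Gear pair MA = 27/18 = 1.5.
Combined ideal MA = 5 × 3 × 1.5 = 22.5.
Actual MA = 22.5 × 0.91 = 20.475.
Effort = load / actual MA = 2874 / 20.475 = 140.37 N.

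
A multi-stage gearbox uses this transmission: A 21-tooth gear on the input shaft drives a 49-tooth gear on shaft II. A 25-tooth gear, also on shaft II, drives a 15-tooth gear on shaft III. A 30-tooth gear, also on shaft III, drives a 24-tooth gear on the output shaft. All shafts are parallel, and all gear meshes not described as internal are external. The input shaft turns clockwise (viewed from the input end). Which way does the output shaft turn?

the input shaft → shaft II: external mesh, 1 reversal → CCW.
shaft II → shaft III: external mesh, 1 reversal → CW.
shaft III → the output shaft: external mesh, 1 reversal → CCW.
3 reversals in total — an odd number — so the output shaft turns opposite to the input shaft.

anticlockwise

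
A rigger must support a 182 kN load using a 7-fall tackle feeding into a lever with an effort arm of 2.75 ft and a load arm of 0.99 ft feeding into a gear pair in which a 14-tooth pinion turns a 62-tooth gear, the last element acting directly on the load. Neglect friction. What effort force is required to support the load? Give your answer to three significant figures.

2.11 kN

Block-and-tackle MA = number of supporting rope parts = 7.
Lever MA = effort arm / load arm = 2.75/0.99 = 2.7778.
Gear pair MA = 62/14 = 4.4286.
Combined ideal MA = 7 × 2.7778 × 4.4286 = 86.111.
Effort = load / MA = 182 / 86.111 = 2.1135 kN.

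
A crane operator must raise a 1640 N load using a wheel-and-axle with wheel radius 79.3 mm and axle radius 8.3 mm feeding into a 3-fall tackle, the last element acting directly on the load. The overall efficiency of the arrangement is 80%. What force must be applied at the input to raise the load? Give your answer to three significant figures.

71.5 N

Wheel-and-axle MA = R/r = 79.3/8.3 = 9.5542.
Block-and-tackle MA = number of supporting rope parts = 3.
Combined ideal MA = 9.5542 × 3 = 28.663.
Actual MA = 28.663 × 0.80 = 22.93.
Effort = load / actual MA = 1640 / 22.93 = 71.522 N.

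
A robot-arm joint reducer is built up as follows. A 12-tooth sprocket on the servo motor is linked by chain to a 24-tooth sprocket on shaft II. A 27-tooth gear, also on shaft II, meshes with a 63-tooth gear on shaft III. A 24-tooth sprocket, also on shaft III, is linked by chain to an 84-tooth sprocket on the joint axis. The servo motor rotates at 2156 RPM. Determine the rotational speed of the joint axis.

the servo motor → shaft II (chain, 24/12): 2156 ÷ 2 = 1078 RPM
shaft II → shaft III (gear mesh, 63/27): 1078 ÷ 2.3333 = 462 RPM
shaft III → the joint axis (chain, 84/24): 462 ÷ 3.5 = 132 RPM

132 RPM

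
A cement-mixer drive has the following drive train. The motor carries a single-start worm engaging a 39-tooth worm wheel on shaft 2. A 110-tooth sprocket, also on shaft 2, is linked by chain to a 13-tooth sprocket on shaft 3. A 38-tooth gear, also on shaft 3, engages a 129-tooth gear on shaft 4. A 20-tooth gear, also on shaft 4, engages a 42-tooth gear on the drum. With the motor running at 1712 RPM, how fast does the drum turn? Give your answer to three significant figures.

52.1 RPM

the motor → shaft 2 (worm, 39/1): 1712 ÷ 39 = 43.897 RPM
shaft 2 → shaft 3 (chain, 13/110): 43.897 ÷ 0.11818 = 371.44 RPM
shaft 3 → shaft 4 (gear mesh, 129/38): 371.44 ÷ 3.3947 = 109.42 RPM
shaft 4 → the drum (gear mesh, 42/20): 109.42 ÷ 2.1 = 52.103 RPM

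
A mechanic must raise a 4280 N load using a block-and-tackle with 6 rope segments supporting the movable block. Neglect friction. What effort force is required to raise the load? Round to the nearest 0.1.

713.3 N

Block-and-tackle MA = number of supporting rope parts = 6.
Effort = load / MA = 4280 / 6 = 713.33 N.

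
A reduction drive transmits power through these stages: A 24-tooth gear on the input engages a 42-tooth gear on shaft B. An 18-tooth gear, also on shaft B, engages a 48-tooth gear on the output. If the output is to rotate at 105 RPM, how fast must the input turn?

Overall ratio R = 1.75 × 2.6667 = 4.6667.
Required input speed = output speed × R = 105 × 4.6667 = 490 RPM.

490 RPM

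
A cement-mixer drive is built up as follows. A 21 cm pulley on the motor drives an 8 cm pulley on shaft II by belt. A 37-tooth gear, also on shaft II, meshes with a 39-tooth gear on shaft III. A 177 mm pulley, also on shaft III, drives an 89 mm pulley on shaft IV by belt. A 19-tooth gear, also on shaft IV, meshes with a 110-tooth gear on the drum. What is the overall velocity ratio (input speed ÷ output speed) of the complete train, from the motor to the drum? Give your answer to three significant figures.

Each stage contributes driven/driver: belt 8/21 = 0.38095, gear mesh 39/37 = 1.0541, belt 89/177 = 0.50282, gear mesh 110/19 = 5.7895.
Overall: 0.38095 × 1.0541 × 0.50282 × 5.7895 = 1.1689.

1.17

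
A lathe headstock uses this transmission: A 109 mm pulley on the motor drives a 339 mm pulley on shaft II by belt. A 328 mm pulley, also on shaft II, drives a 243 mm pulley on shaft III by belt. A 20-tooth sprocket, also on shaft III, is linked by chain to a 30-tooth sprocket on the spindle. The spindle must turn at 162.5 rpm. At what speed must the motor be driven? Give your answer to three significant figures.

562 rpm

Overall ratio R = 3.1101 × 0.74085 × 1.5 = 3.4562.
Required input speed = output speed × R = 162.5 × 3.4562 = 561.63 rpm.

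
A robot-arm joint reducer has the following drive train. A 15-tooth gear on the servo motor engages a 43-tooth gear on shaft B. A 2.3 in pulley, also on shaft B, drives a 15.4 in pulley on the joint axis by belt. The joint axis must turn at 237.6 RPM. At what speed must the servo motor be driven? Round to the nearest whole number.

4561 RPM

Overall ratio R = 2.8667 × 6.6957 = 19.194.
Required input speed = output speed × R = 237.6 × 19.194 = 4560.5 RPM.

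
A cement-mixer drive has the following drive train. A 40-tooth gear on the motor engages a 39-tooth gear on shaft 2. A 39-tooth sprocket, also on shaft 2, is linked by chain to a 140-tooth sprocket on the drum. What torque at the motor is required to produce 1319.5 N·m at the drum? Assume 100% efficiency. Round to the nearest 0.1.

Overall ratio R = 0.975 × 3.5897 = 3.5.
Input torque = output torque / R = 1319.5 / 3.5 = 377 N·m.

377.0 N·m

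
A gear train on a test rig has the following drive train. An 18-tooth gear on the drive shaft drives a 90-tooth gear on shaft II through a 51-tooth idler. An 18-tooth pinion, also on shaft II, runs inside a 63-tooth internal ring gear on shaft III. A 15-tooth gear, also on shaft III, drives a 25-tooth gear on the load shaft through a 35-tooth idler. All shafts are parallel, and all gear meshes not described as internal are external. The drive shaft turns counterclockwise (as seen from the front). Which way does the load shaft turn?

the drive shaft → shaft II: driver → idler → driven is 2 external meshes, 2 reversals → CCW.
shaft II → shaft III: internal mesh, same direction → CCW.
shaft III → the load shaft: driver → idler → driven is 2 external meshes, 2 reversals → CCW.
4 reversals in total — an even number — so the load shaft turns the same way as the drive shaft.

counterclockwise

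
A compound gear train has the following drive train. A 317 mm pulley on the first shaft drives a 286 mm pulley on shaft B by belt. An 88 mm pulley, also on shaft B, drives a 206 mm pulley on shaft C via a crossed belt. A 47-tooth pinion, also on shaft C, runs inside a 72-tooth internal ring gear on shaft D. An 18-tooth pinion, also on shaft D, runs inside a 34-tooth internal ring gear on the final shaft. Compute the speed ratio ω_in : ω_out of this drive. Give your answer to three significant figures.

6.11

Each stage contributes driven/driver: belt 286/317 = 0.90221, belt 206/88 = 2.3409, internal gear 72/47 = 1.5319, internal gear 34/18 = 1.8889.
Overall: 0.90221 × 2.3409 × 1.5319 × 1.8889 = 6.1113.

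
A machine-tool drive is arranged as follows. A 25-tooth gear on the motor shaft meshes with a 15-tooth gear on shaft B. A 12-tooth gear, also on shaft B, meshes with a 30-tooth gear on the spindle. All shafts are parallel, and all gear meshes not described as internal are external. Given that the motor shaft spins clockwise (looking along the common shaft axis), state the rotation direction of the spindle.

the motor shaft → shaft B: external mesh, 1 reversal → CCW.
shaft B → the spindle: external mesh, 1 reversal → CW.
2 reversals in total — an even number — so the spindle turns the same way as the motor shaft.

clockwise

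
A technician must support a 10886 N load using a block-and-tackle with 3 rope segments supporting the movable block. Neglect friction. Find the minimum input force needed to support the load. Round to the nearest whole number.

3629 N

Block-and-tackle MA = number of supporting rope parts = 3.
Effort = load / MA = 10886 / 3 = 3628.7 N.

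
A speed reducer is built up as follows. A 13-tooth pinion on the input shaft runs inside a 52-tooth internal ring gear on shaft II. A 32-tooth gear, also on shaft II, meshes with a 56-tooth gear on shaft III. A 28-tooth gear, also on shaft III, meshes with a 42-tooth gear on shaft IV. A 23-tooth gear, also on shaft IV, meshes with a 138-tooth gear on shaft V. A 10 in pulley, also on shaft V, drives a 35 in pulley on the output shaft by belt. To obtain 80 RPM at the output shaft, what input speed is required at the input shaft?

Overall ratio R = 4 × 1.75 × 1.5 × 6 × 3.5 = 220.5.
Required input speed = output speed × R = 80 × 220.5 = 17640 RPM.

17640 RPM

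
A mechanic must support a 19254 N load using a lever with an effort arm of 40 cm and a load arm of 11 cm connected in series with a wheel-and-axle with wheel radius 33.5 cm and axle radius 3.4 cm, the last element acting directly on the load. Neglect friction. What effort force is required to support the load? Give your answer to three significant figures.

537 N

Lever MA = effort arm / load arm = 40/11 = 3.6364.
Wheel-and-axle MA = R/r = 33.5/3.4 = 9.8529.
Combined ideal MA = 3.6364 × 9.8529 = 35.829.
Effort = load / MA = 19254 / 35.829 = 537.39 N.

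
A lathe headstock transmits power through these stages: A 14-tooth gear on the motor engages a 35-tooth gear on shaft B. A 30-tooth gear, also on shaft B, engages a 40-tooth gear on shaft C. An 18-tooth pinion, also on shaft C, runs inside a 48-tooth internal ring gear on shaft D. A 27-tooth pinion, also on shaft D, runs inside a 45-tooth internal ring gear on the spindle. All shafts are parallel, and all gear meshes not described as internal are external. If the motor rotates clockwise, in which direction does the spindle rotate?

clockwise

the motor → shaft B: external mesh, 1 reversal → CCW.
shaft B → shaft C: external mesh, 1 reversal → CW.
shaft C → shaft D: internal mesh, same direction → CW.
shaft D → the spindle: internal mesh, same direction → CW.
2 reversals in total — an even number — so the spindle turns the same way as the motor.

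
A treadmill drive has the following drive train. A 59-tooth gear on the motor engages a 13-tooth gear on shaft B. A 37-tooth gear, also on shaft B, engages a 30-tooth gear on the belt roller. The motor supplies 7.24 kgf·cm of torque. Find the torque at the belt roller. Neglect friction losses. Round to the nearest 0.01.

Gear mesh: ratio = 13/59 = 0.22034; torque at shaft B = 7.24 × 0.22034 = 1.5953 kgf·cm.
Gear mesh: ratio = 30/37 = 0.81081; torque at the belt roller = 1.5953 × 0.81081 = 1.2934 kgf·cm.

1.29 kgf·cm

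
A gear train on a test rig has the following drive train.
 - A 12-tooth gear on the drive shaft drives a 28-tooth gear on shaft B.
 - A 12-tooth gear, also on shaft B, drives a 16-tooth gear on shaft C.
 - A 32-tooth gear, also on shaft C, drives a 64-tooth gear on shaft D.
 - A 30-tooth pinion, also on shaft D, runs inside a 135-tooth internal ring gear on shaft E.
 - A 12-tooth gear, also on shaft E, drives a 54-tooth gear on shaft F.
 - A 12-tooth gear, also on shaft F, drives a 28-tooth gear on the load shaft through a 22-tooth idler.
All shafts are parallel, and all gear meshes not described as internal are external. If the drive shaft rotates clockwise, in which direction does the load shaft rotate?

the drive shaft → shaft B: external mesh, 1 reversal → CCW.
shaft B → shaft C: external mesh, 1 reversal → CW.
shaft C → shaft D: external mesh, 1 reversal → CCW.
shaft D → shaft E: internal mesh, same direction → CCW.
shaft E → shaft F: external mesh, 1 reversal → CW.
shaft F → the load shaft: driver → idler → driven is 2 external meshes, 2 reversals → CW.
6 reversals in total — an even number — so the load shaft turns the same way as the drive shaft.

clockwise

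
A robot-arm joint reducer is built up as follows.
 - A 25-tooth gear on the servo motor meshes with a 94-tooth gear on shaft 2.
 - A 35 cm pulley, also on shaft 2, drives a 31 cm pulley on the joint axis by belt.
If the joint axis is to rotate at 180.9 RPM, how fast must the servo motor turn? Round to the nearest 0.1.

Overall ratio R = 3.76 × 0.88571 = 3.3303.
Required input speed = output speed × R = 180.9 × 3.3303 = 602.45 RPM.

602.4 RPM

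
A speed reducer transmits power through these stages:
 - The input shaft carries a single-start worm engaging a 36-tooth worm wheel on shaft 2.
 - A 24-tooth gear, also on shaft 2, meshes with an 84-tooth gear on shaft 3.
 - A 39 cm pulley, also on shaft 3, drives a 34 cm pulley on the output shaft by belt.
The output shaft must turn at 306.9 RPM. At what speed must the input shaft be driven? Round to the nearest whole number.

Overall ratio R = 36 × 3.5 × 0.87179 = 109.85.
Required input speed = output speed × R = 306.9 × 109.85 = 33712 RPM.

33712 RPM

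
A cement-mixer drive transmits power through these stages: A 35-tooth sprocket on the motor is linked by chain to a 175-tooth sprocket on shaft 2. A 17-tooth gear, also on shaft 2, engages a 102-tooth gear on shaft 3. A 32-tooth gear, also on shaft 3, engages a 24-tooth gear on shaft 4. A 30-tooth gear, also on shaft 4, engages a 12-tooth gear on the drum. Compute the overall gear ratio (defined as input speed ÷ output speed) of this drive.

Each stage contributes driven/driver: chain 175/35 = 5, gear mesh 102/17 = 6, gear mesh 24/32 = 0.75, gear mesh 12/30 = 0.4.
Overall: 5 × 6 × 0.75 × 0.4 = 9.

9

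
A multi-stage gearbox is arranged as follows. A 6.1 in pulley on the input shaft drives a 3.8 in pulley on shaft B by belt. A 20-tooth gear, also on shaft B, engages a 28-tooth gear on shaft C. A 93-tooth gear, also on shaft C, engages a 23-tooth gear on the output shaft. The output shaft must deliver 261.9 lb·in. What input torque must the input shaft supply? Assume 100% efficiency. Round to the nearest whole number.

Overall ratio R = 0.62295 × 1.4 × 0.24731 = 0.21569.
Input torque = output torque / R = 261.9 / 0.21569 = 1214.3 lb·in.

1214 lb·in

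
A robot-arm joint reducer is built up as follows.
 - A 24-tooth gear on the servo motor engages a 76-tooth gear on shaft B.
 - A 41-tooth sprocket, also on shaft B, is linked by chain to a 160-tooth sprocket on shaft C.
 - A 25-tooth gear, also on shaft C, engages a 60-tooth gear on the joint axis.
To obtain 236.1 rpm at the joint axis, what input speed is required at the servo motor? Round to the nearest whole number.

Overall ratio R = 3.1667 × 3.9024 × 2.4 = 29.659.
Required input speed = output speed × R = 236.1 × 29.659 = 7002.4 rpm.

7002 rpm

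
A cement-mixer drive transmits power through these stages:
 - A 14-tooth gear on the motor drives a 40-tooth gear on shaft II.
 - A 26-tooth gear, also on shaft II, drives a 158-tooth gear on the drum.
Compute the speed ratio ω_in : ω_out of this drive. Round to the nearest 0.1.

17.4

Each stage contributes driven/driver: gear mesh 40/14 = 2.8571, gear mesh 158/26 = 6.0769.
Overall: 2.8571 × 6.0769 = 17.363.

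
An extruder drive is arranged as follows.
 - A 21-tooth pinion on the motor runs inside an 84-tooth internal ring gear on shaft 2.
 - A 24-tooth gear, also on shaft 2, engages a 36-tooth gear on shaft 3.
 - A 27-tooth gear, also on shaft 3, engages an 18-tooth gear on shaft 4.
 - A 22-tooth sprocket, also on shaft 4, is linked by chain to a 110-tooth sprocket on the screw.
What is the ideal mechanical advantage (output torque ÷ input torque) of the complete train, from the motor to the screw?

Each stage contributes driven/driver: internal gear 84/21 = 4, gear mesh 36/24 = 1.5, gear mesh 18/27 = 0.66667, chain 110/22 = 5.
Overall: 4 × 1.5 × 0.66667 × 5 = 20.

20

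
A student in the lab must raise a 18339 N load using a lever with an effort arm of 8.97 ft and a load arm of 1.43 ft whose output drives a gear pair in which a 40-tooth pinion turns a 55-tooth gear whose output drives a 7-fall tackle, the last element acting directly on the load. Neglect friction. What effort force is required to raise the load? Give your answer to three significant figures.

Lever MA = effort arm / load arm = 8.97/1.43 = 6.2727.
Gear pair MA = 55/40 = 1.375.
Block-and-tackle MA = number of supporting rope parts = 7.
Combined ideal MA = 6.2727 × 1.375 × 7 = 60.375.
Effort = load / MA = 18339 / 60.375 = 303.75 N.

304 N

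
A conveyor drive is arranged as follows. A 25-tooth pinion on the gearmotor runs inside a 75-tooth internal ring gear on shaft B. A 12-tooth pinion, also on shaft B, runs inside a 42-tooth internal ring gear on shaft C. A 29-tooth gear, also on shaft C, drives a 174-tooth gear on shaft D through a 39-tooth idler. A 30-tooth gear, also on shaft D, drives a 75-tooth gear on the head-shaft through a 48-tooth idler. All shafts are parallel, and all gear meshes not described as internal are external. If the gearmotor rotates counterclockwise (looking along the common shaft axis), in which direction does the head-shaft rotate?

counterclockwise

the gearmotor → shaft B: internal mesh, same direction → CCW.
shaft B → shaft C: internal mesh, same direction → CCW.
shaft C → shaft D: driver → idler → driven is 2 external meshes, 2 reversals → CCW.
shaft D → the head-shaft: driver → idler → driven is 2 external meshes, 2 reversals → CCW.
4 reversals in total — an even number — so the head-shaft turns the same way as the gearmotor.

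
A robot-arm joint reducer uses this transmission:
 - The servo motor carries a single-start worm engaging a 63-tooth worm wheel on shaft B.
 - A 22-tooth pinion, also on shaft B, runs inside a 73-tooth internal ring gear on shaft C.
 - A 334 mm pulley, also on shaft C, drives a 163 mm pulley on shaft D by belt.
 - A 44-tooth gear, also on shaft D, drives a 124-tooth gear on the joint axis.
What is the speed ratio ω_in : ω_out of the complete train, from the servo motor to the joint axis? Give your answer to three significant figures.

288

Each stage contributes driven/driver: worm 63/1 = 63, internal gear 73/22 = 3.3182, belt 163/334 = 0.48802, gear mesh 124/44 = 2.8182.
Overall: 63 × 3.3182 × 0.48802 × 2.8182 = 287.51.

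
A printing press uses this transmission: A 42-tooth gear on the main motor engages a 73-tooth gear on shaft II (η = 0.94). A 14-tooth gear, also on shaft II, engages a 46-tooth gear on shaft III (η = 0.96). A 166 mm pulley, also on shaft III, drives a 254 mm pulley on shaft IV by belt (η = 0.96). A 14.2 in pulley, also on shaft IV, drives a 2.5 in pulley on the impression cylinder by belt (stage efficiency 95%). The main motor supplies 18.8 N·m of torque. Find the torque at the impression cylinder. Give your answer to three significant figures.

23.8 N·m

gear mesh 73/42 = 1.7381 → τ = 18.8·1.7381·0.94 = 30.716 N·m
gear mesh 46/14 = 3.2857 → τ = 30.716·3.2857·0.96 = 96.886 N·m
belt 254/166 = 1.5301 → τ = 96.886·1.5301·0.96 = 142.32 N·m
belt 2.5/14.2 = 0.17606 → τ = 142.32·0.17606·0.95 = 23.803 N·m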